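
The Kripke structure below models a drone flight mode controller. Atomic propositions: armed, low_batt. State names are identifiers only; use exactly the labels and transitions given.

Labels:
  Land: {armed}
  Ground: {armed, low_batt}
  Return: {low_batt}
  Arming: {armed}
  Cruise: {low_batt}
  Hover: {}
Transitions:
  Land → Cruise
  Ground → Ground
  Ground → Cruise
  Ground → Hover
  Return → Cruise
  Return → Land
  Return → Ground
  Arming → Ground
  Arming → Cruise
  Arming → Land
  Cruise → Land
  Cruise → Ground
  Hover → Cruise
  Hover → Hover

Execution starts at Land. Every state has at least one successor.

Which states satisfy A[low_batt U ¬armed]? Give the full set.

{Return, Cruise, Hover}

States satisfying low_batt: {Ground, Return, Cruise}.
States satisfying ¬armed: {Return, Cruise, Hover}.
States satisfying A[low_batt U ¬armed]: {Return, Cruise, Hover}.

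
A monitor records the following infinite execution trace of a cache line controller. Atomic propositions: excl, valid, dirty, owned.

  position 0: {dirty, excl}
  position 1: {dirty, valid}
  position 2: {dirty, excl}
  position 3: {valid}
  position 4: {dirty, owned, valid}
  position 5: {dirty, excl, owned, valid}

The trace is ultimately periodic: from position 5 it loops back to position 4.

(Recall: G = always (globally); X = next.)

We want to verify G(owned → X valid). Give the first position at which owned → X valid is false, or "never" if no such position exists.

owned → X valid holds at every position 0..5, and those are all the positions the trace ever visits, so the invariant G(owned → X valid) is never violated.

never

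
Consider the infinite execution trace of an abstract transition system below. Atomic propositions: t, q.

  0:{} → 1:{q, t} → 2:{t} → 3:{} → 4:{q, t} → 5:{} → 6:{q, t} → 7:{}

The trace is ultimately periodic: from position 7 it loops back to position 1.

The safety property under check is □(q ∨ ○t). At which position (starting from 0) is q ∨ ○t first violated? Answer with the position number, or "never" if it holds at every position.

2

Check q ∨ ○t at each position in order: 0 ✓, 1 ✓.
At position 2 the labels are {t} and the next position 3 has {}, so q ∨ ○t is false there. This is the first violation.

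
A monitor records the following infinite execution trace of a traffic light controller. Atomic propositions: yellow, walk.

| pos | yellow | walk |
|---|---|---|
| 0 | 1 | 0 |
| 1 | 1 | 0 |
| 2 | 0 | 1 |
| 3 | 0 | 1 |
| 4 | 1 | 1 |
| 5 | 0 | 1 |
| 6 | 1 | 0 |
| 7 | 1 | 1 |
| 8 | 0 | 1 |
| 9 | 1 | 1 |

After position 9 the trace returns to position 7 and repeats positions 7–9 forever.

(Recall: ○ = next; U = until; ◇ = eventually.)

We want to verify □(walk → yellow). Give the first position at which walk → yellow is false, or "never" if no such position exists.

2

Check walk → yellow at each position in order: 0 ✓, 1 ✓.
At position 2 the labels are {walk}, so walk → yellow is false there. This is the first violation.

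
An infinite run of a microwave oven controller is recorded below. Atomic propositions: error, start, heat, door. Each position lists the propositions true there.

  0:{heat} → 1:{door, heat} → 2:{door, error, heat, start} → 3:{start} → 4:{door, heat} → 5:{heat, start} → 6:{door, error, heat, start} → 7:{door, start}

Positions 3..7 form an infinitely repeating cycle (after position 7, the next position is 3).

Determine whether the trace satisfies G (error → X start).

Holds

error → X start holds at every position 0..7, and those are all positions ever visited, so G (error → X start) holds.
Positions where error holds: 2, 6.
Check X start at each: 2→ok, 6→ok.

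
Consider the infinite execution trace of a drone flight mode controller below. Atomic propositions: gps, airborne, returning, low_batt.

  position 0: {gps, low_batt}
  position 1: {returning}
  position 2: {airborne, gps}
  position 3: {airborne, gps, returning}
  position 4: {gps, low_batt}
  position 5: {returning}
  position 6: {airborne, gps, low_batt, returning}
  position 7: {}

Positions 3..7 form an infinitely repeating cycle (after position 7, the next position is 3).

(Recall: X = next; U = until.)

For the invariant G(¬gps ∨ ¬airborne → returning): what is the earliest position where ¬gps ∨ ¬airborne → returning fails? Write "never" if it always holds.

At position 0 the labels are {gps, low_batt}, so ¬gps ∨ ¬airborne → returning is false there. This is the first violation.

0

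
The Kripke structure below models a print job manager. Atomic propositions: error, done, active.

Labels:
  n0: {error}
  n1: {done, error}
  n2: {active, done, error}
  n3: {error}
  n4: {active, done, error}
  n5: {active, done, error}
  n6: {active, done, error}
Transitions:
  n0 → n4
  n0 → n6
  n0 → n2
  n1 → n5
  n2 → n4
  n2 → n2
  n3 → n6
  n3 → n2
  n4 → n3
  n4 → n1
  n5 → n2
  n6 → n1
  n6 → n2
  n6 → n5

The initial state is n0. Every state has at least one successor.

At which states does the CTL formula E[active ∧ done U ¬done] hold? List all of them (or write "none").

States satisfying active ∧ done: {n2, n4, n5, n6}.
States satisfying ¬done: {n0, n3}.
States satisfying E[active ∧ done U ¬done]: {n0, n2, n3, n4, n5, n6}.

{n0, n2, n3, n4, n5, n6}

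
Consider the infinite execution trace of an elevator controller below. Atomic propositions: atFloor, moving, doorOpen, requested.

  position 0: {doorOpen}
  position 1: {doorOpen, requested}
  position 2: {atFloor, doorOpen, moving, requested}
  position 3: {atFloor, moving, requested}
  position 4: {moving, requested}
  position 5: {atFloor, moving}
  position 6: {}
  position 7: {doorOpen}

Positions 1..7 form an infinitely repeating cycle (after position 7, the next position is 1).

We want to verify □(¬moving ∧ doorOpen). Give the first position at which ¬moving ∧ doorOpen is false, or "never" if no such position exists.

2

Check ¬moving ∧ doorOpen at each position in order: 0 ✓, 1 ✓.
At position 2 the labels are {atFloor, doorOpen, moving, requested}, so ¬moving ∧ doorOpen is false there. This is the first violation.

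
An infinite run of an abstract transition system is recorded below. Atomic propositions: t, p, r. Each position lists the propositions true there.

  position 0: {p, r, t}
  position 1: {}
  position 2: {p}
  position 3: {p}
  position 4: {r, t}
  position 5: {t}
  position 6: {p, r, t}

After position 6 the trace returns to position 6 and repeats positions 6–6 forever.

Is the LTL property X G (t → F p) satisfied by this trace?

Yes

The position after 0 is 1; G (t → F p) is true there.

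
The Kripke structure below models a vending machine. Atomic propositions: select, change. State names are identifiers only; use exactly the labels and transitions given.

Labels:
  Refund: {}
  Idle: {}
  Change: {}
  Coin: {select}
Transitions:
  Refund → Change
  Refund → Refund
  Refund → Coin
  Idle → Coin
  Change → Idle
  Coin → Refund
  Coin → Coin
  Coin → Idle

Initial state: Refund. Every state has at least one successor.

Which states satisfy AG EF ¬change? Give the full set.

{Refund, Idle, Change, Coin}

States satisfying EF ¬change: {Refund, Idle, Change, Coin}.
States satisfying AG EF ¬change: {Refund, Idle, Change, Coin}.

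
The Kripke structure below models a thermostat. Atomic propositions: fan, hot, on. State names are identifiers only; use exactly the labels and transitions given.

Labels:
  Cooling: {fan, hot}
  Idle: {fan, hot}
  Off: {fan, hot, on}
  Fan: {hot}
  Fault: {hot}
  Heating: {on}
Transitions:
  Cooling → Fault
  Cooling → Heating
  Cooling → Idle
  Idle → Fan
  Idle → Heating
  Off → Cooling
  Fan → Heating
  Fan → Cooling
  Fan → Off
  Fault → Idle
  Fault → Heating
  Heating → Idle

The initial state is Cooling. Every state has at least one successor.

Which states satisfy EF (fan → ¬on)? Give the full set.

States satisfying fan → ¬on: {Cooling, Idle, Fan, Fault, Heating}.
States satisfying EF (fan → ¬on): {Cooling, Idle, Off, Fan, Fault, Heating}.

{Cooling, Idle, Off, Fan, Fault, Heating}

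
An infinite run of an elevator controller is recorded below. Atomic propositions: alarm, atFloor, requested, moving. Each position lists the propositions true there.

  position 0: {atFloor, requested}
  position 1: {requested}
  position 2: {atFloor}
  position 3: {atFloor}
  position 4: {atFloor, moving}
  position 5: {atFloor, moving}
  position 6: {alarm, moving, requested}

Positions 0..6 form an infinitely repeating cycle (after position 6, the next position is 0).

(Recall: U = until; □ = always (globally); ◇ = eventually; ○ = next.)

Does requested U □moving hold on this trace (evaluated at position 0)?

Walking from position 0: at position 2, □moving has not yet held and requested fails, so requested U □moving is false.

Does not hold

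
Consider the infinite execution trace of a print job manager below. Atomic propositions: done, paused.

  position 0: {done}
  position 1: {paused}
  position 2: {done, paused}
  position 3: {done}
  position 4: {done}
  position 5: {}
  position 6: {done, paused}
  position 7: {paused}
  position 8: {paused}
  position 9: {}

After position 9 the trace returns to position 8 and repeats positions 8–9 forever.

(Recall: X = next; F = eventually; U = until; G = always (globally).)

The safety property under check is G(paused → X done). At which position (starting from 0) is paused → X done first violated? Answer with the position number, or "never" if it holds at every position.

Check paused → X done at each position in order: 0 ✓, 1 ✓, 2 ✓, 3 ✓, 4 ✓, 5 ✓.
At position 6 the labels are {done, paused} and the next position 7 has {paused}, so paused → X done is false there. This is the first violation.

6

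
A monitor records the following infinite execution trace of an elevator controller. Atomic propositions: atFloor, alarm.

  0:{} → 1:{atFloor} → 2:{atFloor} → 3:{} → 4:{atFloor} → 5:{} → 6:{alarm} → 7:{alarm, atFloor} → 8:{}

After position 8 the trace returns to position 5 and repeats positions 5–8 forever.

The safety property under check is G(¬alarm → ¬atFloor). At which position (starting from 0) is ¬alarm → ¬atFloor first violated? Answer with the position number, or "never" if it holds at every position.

Check ¬alarm → ¬atFloor at each position in order: 0 ✓.
At position 1 the labels are {atFloor}, so ¬alarm → ¬atFloor is false there. This is the first violation.

1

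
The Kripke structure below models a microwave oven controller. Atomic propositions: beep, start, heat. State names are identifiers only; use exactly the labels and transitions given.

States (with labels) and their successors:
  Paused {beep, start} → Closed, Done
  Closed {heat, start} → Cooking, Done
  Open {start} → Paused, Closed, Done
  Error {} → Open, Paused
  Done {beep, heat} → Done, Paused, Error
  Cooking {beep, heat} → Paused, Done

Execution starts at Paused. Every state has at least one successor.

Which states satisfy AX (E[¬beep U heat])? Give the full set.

States satisfying E[¬beep U heat]: {Closed, Open, Error, Done, Cooking}.
States satisfying AX (E[¬beep U heat]): {Paused, Closed}.

{Paused, Closed}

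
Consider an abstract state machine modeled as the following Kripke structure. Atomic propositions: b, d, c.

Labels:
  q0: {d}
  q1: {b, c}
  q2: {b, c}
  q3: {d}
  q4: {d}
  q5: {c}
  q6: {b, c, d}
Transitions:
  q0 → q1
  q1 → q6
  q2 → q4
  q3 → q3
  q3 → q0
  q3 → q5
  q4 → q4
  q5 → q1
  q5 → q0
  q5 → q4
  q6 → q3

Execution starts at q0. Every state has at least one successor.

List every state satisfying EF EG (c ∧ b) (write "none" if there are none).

States satisfying EG (c ∧ b): ∅.
States satisfying EF EG (c ∧ b): ∅.

none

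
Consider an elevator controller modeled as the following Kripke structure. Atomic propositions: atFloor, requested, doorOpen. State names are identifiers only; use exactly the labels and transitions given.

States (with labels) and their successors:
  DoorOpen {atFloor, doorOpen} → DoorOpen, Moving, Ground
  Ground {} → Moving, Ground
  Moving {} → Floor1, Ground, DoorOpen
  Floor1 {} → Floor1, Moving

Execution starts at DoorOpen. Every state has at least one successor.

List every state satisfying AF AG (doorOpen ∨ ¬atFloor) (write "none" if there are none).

{DoorOpen, Ground, Moving, Floor1}

States satisfying AG (doorOpen ∨ ¬atFloor): {DoorOpen, Ground, Moving, Floor1}.
States satisfying AF AG (doorOpen ∨ ¬atFloor): {DoorOpen, Ground, Moving, Floor1}.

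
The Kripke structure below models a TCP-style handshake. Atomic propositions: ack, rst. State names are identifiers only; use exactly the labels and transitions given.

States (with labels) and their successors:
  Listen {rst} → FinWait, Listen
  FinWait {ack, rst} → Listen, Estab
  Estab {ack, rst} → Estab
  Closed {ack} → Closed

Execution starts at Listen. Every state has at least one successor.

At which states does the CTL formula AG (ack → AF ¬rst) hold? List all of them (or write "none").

{Closed}

States satisfying ack → AF ¬rst: {Listen, Closed}.
States satisfying AG (ack → AF ¬rst): {Closed}.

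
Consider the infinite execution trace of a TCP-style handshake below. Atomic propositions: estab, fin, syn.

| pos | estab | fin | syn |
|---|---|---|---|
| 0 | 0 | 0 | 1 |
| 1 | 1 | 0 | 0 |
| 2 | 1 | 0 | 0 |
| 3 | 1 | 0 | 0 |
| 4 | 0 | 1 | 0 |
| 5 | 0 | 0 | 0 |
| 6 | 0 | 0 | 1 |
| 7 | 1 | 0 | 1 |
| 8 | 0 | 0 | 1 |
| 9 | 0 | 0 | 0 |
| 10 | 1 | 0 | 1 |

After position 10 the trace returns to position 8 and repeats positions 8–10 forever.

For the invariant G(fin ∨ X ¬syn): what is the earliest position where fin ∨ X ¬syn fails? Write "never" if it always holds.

Check fin ∨ X ¬syn at each position in order: 0 ✓, 1 ✓, 2 ✓, 3 ✓, 4 ✓.
At position 5 the labels are {} and the next position 6 has {syn}, so fin ∨ X ¬syn is false there. This is the first violation.

5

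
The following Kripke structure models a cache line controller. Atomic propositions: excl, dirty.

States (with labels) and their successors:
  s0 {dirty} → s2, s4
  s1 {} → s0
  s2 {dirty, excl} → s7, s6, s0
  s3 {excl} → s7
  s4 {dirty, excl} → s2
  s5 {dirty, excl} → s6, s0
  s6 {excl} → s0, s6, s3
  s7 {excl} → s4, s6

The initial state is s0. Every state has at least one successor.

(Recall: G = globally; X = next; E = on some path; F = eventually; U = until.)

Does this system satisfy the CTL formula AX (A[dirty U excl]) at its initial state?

States satisfying A[dirty U excl]: {s0, s2, s3, s4, s5, s6, s7}.
States satisfying AX (A[dirty U excl]): {s0, s1, s2, s3, s4, s5, s6, s7}.
s0 ∈ Sat(AX (A[dirty U excl])).

Yes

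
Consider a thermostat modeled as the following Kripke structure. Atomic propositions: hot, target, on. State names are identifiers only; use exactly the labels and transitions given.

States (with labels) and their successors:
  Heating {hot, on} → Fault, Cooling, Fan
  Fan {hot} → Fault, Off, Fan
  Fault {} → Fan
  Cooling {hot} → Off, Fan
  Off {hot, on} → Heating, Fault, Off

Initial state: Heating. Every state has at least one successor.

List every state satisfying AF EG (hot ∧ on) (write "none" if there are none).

States satisfying EG (hot ∧ on): {Off}.
States satisfying AF EG (hot ∧ on): {Off}.

{Off}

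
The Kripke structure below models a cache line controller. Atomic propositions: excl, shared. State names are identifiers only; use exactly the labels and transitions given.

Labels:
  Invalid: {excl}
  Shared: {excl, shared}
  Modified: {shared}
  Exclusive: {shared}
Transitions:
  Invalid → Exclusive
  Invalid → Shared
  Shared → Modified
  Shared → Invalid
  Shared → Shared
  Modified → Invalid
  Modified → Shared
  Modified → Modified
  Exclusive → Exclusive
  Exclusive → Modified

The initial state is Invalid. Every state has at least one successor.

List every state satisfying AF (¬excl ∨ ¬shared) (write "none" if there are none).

States satisfying ¬excl ∨ ¬shared: {Invalid, Modified, Exclusive}.
States satisfying AF (¬excl ∨ ¬shared): {Invalid, Modified, Exclusive}.

{Invalid, Modified, Exclusive}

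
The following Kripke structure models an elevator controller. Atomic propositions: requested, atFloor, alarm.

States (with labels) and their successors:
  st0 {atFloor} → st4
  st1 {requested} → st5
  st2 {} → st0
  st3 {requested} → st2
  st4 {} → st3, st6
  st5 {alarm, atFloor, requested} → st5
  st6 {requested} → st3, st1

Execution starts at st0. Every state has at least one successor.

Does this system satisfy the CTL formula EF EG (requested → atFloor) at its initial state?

Satisfied

States satisfying EG (requested → atFloor): {st5}.
States satisfying EF EG (requested → atFloor): {st0, st1, st2, st3, st4, st5, st6}.
Some path from st0 reaches a state where EG (requested → atFloor) holds.
st0 ∈ Sat(EF EG (requested → atFloor)).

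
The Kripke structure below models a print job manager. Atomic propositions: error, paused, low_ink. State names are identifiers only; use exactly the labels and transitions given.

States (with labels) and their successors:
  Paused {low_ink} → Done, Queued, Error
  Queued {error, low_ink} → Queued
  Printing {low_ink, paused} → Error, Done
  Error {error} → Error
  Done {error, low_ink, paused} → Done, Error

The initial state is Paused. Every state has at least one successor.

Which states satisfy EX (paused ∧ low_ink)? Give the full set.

States satisfying paused ∧ low_ink: {Printing, Done}.
States satisfying EX (paused ∧ low_ink): {Paused, Printing, Done}.

{Paused, Printing, Done}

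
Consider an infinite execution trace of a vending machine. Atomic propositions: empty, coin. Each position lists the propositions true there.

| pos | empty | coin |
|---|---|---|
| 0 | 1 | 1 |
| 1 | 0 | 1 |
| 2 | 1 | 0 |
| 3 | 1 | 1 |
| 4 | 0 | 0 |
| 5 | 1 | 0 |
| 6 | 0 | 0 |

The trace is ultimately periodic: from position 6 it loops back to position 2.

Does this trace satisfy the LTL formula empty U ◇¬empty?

Satisfied

Walking from position 0: ◇¬empty first holds at position 0, and empty holds at every earlier position along the way, so empty U ◇¬empty holds.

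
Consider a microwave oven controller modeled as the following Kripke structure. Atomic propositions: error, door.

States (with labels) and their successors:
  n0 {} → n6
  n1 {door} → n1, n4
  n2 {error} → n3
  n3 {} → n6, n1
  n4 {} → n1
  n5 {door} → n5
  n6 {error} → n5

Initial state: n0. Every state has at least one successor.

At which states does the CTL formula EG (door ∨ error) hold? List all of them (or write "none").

{n1, n5, n6}

States satisfying door ∨ error: {n1, n2, n5, n6}.
States satisfying EG (door ∨ error): {n1, n5, n6}.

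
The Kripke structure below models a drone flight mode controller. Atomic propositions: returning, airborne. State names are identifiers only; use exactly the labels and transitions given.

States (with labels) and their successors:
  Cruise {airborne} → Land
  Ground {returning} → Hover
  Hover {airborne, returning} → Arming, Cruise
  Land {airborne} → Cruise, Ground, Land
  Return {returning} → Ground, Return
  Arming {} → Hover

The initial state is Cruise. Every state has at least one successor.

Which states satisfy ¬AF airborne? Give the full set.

{Return}

States satisfying airborne: {Cruise, Hover, Land}.
States satisfying AF airborne: {Cruise, Ground, Hover, Land, Arming}.
States satisfying ¬AF airborne: {Return}.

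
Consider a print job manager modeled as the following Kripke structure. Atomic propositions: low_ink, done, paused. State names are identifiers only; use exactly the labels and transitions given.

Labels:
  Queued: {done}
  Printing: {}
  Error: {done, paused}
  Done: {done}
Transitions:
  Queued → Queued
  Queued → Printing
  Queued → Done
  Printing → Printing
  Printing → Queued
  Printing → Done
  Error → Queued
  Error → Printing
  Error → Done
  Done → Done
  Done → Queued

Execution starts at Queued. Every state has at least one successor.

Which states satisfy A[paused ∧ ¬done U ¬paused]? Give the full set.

{Queued, Printing, Done}

States satisfying paused ∧ ¬done: ∅.
States satisfying ¬paused: {Queued, Printing, Done}.
States satisfying A[paused ∧ ¬done U ¬paused]: {Queued, Printing, Done}.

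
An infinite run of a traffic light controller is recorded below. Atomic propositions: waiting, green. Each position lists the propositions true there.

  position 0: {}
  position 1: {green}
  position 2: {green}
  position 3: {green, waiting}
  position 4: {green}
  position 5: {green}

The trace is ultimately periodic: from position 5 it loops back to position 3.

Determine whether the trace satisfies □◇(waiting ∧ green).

Holds

◇(waiting ∧ green) holds at every position 0..5, and those are all positions ever visited, so □◇(waiting ∧ green) holds.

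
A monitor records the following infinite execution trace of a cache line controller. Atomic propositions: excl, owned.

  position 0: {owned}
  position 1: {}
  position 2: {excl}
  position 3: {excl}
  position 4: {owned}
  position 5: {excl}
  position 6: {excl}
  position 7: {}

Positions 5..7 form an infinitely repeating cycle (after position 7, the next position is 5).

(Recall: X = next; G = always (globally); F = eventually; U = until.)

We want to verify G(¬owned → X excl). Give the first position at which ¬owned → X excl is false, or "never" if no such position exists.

3

Check ¬owned → X excl at each position in order: 0 ✓, 1 ✓, 2 ✓.
At position 3 the labels are {excl} and the next position 4 has {owned}, so ¬owned → X excl is false there. This is the first violation.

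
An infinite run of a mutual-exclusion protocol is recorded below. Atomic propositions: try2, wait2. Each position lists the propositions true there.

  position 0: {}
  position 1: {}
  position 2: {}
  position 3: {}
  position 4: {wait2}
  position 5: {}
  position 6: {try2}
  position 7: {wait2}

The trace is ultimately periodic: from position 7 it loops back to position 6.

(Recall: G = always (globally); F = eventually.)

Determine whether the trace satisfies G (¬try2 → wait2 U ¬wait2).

¬try2 → wait2 U ¬wait2 holds at every position 0..7, and those are all positions ever visited, so G (¬try2 → wait2 U ¬wait2) holds.
Positions where ¬try2 holds: 0, 1, 2, 3, 4, 5, 7.
Check wait2 U ¬wait2 at each: 0→ok, 1→ok, 2→ok, 3→ok, 4→ok, 5→ok, 7→ok.

Holds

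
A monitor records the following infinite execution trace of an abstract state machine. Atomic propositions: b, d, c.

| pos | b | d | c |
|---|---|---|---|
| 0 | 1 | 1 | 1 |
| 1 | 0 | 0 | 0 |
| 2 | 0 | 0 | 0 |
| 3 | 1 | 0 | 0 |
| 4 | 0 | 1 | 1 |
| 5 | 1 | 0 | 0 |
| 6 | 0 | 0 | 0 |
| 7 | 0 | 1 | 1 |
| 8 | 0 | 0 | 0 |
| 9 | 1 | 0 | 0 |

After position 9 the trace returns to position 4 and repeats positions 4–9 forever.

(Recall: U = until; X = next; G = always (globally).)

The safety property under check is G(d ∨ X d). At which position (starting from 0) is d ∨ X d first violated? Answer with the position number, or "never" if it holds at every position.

1

Check d ∨ X d at each position in order: 0 ✓.
At position 1 the labels are {} and the next position 2 has {}, so d ∨ X d is false there. This is the first violation.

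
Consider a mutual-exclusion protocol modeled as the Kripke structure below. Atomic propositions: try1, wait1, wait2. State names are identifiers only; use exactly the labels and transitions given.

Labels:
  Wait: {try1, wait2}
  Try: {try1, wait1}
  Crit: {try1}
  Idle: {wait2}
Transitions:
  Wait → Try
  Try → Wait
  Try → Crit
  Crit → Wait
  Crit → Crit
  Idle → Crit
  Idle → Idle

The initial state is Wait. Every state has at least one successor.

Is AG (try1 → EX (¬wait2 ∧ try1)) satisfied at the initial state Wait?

States satisfying try1 → EX (¬wait2 ∧ try1): {Wait, Try, Crit, Idle}.
States satisfying AG (try1 → EX (¬wait2 ∧ try1)): {Wait, Try, Crit, Idle}.
Every state reachable from Wait satisfies try1 → EX (¬wait2 ∧ try1).
Wait ∈ Sat(AG (try1 → EX (¬wait2 ∧ try1))).

Yes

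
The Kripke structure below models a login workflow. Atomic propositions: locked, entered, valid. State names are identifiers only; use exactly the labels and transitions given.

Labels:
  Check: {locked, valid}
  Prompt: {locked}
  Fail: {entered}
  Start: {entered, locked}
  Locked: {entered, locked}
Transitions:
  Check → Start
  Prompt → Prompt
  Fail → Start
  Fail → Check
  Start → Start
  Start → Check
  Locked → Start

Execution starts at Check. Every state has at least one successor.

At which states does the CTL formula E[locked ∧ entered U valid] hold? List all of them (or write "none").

States satisfying locked ∧ entered: {Start, Locked}.
States satisfying valid: {Check}.
States satisfying E[locked ∧ entered U valid]: {Check, Start, Locked}.

{Check, Start, Locked}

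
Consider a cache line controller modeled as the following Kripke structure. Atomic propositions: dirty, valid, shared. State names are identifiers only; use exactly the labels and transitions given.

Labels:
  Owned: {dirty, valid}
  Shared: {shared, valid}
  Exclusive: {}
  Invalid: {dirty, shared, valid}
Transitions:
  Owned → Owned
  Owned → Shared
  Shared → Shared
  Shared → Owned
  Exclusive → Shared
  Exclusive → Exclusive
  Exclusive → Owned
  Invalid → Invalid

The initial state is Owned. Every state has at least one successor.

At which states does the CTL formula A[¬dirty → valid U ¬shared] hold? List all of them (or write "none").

{Owned, Exclusive}

States satisfying ¬dirty → valid: {Owned, Shared, Invalid}.
States satisfying ¬shared: {Owned, Exclusive}.
States satisfying A[¬dirty → valid U ¬shared]: {Owned, Exclusive}.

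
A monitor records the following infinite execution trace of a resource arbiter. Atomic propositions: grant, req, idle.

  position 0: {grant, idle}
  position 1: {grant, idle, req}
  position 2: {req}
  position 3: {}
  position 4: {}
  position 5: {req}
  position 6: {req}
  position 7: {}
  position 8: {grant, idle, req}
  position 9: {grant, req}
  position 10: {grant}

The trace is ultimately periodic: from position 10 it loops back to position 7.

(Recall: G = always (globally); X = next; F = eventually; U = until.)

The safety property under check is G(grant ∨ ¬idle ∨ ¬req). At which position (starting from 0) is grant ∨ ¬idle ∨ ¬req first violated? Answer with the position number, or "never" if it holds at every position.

grant ∨ ¬idle ∨ ¬req holds at every position 0..10, and those are all the positions the trace ever visits, so the invariant G(grant ∨ ¬idle ∨ ¬req) is never violated.

never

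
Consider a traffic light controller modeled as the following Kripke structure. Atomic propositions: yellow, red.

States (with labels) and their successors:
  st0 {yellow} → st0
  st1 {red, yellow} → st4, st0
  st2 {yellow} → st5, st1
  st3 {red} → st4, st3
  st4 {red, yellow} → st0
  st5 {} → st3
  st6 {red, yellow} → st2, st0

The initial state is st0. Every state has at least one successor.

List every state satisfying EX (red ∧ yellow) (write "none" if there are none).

States satisfying red ∧ yellow: {st1, st4, st6}.
States satisfying EX (red ∧ yellow): {st1, st2, st3}.

{st1, st2, st3}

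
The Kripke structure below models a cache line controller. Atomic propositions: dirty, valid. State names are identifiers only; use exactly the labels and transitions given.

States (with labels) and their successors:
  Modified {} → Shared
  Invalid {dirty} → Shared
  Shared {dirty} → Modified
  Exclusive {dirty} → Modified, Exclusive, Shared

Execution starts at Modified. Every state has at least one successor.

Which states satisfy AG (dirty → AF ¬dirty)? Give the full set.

States satisfying dirty → AF ¬dirty: {Modified, Invalid, Shared}.
States satisfying AG (dirty → AF ¬dirty): {Modified, Invalid, Shared}.

{Modified, Invalid, Shared}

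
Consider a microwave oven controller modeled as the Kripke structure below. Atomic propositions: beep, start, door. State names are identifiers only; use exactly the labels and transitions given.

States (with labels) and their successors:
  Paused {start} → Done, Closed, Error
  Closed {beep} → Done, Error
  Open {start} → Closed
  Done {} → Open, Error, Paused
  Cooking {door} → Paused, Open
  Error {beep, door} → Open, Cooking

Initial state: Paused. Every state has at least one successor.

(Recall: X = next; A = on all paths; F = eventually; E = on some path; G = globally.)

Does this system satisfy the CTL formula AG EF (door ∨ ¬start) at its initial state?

States satisfying EF (door ∨ ¬start): {Paused, Closed, Open, Done, Cooking, Error}.
States satisfying AG EF (door ∨ ¬start): {Paused, Closed, Open, Done, Cooking, Error}.
Every state reachable from Paused satisfies EF (door ∨ ¬start).
Paused ∈ Sat(AG EF (door ∨ ¬start)).

Holds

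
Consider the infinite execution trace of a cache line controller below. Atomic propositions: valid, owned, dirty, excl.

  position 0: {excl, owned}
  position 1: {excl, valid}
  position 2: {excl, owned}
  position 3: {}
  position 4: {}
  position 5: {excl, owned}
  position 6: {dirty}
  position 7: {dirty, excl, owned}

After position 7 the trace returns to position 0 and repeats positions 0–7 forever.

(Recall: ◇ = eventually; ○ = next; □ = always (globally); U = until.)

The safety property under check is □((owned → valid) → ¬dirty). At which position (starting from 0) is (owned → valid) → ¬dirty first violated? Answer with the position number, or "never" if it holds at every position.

Check (owned → valid) → ¬dirty at each position in order: 0 ✓, 1 ✓, 2 ✓, 3 ✓, 4 ✓, 5 ✓.
At position 6 the labels are {dirty}, so (owned → valid) → ¬dirty is false there. This is the first violation.

6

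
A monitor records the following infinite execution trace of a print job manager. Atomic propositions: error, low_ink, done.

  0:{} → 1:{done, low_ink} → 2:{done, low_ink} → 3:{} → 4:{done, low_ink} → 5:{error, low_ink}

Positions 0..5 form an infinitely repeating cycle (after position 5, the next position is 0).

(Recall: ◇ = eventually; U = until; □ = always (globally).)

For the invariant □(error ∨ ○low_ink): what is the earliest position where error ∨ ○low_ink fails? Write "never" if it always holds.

Check error ∨ ○low_ink at each position in order: 0 ✓, 1 ✓.
At position 2 the labels are {done, low_ink} and the next position 3 has {}, so error ∨ ○low_ink is false there. This is the first violation.

2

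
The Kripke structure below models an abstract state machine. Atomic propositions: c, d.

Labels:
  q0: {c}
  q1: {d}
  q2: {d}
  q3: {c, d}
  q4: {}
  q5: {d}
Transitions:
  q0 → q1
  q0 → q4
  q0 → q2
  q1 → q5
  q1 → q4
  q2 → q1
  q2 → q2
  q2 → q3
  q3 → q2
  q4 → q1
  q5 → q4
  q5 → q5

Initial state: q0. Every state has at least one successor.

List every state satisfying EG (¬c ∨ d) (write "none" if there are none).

States satisfying ¬c ∨ d: {q1, q2, q3, q4, q5}.
States satisfying EG (¬c ∨ d): {q1, q2, q3, q4, q5}.

{q1, q2, q3, q4, q5}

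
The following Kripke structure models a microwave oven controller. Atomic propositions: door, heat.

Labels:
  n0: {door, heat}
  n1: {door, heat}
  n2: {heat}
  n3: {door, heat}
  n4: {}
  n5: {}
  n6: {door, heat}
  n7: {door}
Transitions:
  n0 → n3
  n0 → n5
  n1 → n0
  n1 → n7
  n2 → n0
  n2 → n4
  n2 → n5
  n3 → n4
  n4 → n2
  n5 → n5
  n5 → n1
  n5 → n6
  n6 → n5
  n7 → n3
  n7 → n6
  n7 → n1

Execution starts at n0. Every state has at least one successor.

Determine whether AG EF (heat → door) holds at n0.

States satisfying EF (heat → door): {n0, n1, n2, n3, n4, n5, n6, n7}.
States satisfying AG EF (heat → door): {n0, n1, n2, n3, n4, n5, n6, n7}.
Every state reachable from n0 satisfies EF (heat → door).
n0 ∈ Sat(AG EF (heat → door)).

Holds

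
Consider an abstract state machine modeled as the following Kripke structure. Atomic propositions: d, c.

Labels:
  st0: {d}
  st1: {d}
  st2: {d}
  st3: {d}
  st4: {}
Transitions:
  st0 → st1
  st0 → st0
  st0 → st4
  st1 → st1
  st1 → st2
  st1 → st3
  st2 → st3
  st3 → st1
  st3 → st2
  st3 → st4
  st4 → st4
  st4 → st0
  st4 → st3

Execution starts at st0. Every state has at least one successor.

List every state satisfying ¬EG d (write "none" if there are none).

{st4}

States satisfying d: {st0, st1, st2, st3}.
States satisfying EG d: {st0, st1, st2, st3}.
States satisfying ¬EG d: {st4}.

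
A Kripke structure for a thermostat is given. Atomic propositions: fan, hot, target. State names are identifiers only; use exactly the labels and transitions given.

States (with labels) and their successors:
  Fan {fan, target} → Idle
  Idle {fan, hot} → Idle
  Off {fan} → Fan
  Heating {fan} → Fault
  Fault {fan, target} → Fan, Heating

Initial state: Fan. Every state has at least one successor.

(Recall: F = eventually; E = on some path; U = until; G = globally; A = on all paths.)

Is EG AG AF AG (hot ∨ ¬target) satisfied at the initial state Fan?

States satisfying AG AF AG (hot ∨ ¬target): {Fan, Idle, Off}.
States satisfying EG AG AF AG (hot ∨ ¬target): {Fan, Idle, Off}.
Fan ∈ Sat(EG AG AF AG (hot ∨ ¬target)).

Holds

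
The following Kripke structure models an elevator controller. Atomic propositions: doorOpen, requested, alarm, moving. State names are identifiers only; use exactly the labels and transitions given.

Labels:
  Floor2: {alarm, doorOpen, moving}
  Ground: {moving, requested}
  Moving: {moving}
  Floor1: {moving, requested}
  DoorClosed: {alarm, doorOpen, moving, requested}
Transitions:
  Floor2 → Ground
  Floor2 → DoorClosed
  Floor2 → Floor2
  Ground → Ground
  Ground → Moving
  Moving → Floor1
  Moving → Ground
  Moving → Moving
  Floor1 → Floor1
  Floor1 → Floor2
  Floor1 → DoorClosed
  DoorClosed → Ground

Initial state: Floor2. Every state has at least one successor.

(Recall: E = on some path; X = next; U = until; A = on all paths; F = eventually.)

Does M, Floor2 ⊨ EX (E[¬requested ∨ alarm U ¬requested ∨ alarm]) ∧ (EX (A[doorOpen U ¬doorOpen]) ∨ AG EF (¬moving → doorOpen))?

Holds

States satisfying E[¬requested ∨ alarm U ¬requested ∨ alarm]: {Floor2, Moving, DoorClosed}.
States satisfying EX (E[¬requested ∨ alarm U ¬requested ∨ alarm]): {Floor2, Ground, Moving, Floor1}.
States satisfying A[doorOpen U ¬doorOpen]: {Ground, Moving, Floor1, DoorClosed}.
States satisfying EX (A[doorOpen U ¬doorOpen]): {Floor2, Ground, Moving, Floor1, DoorClosed}.
States satisfying EF (¬moving → doorOpen): {Floor2, Ground, Moving, Floor1, DoorClosed}.
States satisfying AG EF (¬moving → doorOpen): {Floor2, Ground, Moving, Floor1, DoorClosed}.
States satisfying EX (E[¬requested ∨ alarm U ¬requested ∨ alarm]) ∧ (EX (A[doorOpen U ¬doorOpen]) ∨ AG EF (¬moving → doorOpen)): {Floor2, Ground, Moving, Floor1}.
Floor2 ∈ Sat(EX (E[¬requested ∨ alarm U ¬requested ∨ alarm]) ∧ (EX (A[doorOpen U ¬doorOpen]) ∨ AG EF (¬moving → doorOpen))).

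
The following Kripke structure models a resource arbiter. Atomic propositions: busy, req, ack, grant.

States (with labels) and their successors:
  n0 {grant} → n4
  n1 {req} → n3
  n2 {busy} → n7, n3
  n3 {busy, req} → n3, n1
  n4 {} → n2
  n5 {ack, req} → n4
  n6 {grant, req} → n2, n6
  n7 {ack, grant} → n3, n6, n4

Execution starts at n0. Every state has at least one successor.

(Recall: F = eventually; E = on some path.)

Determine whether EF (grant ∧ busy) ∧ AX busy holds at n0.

States satisfying grant ∧ busy: ∅.
States satisfying EF (grant ∧ busy): ∅.
States satisfying busy: {n2, n3}.
States satisfying AX busy: {n1, n4}.
States satisfying EF (grant ∧ busy) ∧ AX busy: ∅.
n0 ∉ Sat(EF (grant ∧ busy) ∧ AX busy).

No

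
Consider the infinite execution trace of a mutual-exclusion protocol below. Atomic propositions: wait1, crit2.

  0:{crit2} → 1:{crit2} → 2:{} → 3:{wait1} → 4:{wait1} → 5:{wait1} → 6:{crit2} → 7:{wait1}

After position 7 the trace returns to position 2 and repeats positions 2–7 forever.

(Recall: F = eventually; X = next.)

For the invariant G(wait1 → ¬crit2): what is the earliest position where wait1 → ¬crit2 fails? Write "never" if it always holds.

wait1 → ¬crit2 holds at every position 0..7, and those are all the positions the trace ever visits, so the invariant G(wait1 → ¬crit2) is never violated.

never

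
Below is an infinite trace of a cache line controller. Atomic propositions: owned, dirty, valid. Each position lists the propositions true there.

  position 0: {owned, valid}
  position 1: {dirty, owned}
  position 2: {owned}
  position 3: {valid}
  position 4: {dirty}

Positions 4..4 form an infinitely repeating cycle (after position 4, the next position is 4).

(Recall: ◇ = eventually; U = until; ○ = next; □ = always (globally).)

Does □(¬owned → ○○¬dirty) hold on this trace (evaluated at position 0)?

Does not hold

¬owned → ○○¬dirty must hold at every position from 0 onward. It fails at position 3, so □(¬owned → ○○¬dirty) is false.
Positions where ¬owned holds: 3, 4.
Check ○○¬dirty at each: 3→fails, 4→fails.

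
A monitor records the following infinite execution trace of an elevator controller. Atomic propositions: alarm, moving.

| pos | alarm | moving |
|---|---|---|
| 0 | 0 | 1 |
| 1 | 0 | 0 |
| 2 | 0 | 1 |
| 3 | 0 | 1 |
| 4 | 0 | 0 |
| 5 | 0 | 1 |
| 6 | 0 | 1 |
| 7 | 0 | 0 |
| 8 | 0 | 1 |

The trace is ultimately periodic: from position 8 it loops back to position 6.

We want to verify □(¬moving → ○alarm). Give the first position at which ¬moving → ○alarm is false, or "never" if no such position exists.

1

Check ¬moving → ○alarm at each position in order: 0 ✓.
At position 1 the labels are {} and the next position 2 has {moving}, so ¬moving → ○alarm is false there. This is the first violation.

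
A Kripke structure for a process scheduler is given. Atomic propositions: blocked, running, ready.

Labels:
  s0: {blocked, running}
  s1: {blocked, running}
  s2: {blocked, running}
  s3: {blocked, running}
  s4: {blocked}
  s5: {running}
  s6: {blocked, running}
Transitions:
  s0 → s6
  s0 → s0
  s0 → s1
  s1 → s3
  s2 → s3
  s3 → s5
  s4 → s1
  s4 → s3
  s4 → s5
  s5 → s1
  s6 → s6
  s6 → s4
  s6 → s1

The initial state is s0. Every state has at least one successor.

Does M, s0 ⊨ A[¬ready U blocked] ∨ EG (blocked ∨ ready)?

States satisfying ¬ready: {s0, s1, s2, s3, s4, s5, s6}.
States satisfying blocked: {s0, s1, s2, s3, s4, s6}.
States satisfying A[¬ready U blocked]: {s0, s1, s2, s3, s4, s5, s6}.
States satisfying blocked ∨ ready: {s0, s1, s2, s3, s4, s6}.
States satisfying EG (blocked ∨ ready): {s0, s6}.
States satisfying A[¬ready U blocked] ∨ EG (blocked ∨ ready): {s0, s1, s2, s3, s4, s5, s6}.
s0 ∈ Sat(A[¬ready U blocked] ∨ EG (blocked ∨ ready)).

Satisfied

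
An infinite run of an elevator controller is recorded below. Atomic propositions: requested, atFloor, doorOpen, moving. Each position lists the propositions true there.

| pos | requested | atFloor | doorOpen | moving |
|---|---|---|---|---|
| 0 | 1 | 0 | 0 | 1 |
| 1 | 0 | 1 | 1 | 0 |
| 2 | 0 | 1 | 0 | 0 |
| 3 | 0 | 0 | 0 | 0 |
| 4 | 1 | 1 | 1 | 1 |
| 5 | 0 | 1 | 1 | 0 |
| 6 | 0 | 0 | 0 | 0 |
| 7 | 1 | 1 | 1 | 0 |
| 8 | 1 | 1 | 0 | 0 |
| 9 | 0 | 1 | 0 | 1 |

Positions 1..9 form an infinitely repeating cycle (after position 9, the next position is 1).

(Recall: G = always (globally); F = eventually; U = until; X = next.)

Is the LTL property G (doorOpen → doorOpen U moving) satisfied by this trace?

No

doorOpen → doorOpen U moving must hold at every position from 0 onward. It fails at position 1, so G (doorOpen → doorOpen U moving) is false.
Positions where doorOpen holds: 1, 4, 5, 7.
Check doorOpen U moving at each: 1→fails, 4→ok, 5→fails, 7→fails.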